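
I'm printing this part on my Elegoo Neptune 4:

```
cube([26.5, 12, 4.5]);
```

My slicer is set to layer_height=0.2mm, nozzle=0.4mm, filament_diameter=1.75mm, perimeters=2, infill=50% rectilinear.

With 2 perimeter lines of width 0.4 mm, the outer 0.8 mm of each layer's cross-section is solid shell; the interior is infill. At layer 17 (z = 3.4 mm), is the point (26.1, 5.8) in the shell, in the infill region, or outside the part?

shell

At z = 3.4 mm: the 26.5×12 cube contributes its full rectangle. Overall, the cross-section is a single solid region. The nearest boundary edge runs (26.50, 0.00)→(26.50, 12.00); distance from the point to it = 0.40 mm. The point is inside the cross-section, 0.40 mm from the nearest boundary — within the 0.8 mm shell band (2 × 0.4).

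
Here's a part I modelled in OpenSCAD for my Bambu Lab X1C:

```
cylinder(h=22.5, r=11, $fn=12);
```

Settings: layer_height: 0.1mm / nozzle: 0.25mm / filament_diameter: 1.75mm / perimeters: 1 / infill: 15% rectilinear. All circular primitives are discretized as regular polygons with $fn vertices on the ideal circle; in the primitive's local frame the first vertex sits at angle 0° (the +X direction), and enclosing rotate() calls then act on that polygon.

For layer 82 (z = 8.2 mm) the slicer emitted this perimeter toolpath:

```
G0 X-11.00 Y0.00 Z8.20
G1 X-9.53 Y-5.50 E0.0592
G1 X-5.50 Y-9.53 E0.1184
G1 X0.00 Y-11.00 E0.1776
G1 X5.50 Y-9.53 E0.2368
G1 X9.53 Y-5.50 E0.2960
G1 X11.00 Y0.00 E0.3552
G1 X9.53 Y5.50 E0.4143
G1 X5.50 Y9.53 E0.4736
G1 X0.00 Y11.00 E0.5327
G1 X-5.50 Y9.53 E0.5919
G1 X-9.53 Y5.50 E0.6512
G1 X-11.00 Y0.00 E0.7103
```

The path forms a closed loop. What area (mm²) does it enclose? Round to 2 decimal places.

363.14 mm²

Apply the shoelace formula to the sequence of (X, Y) vertices; enclosed area = 363.14 mm².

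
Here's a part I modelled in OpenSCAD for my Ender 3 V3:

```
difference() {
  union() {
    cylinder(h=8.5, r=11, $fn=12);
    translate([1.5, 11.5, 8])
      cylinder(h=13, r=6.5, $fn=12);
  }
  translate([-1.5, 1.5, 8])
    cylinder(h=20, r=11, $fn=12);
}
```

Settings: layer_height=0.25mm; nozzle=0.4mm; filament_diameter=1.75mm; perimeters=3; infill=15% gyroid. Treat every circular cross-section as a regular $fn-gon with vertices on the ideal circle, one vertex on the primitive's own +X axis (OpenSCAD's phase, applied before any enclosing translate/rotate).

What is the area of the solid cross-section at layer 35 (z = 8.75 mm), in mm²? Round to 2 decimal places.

67.83 mm²

At z = 8.75 mm: the cylinder is not intersected at this z (z outside [0, 8.5]); the cylinder at (1.5, 11.5): section is a regular 12-gon, circumradius r=6.5 (area = (12/2)·6.500²·sin(360°/12) = 126.75 mm²); Taking the union: only the r=6.5 cylinder at (1.5, 11.5) is present, so the union is just that shape — area = 126.75 mm²; the cylinder at (-1.5, 1.5): section is a regular 12-gon, circumradius r=11 (area = (12/2)·11.000²·sin(360°/12) = 363.00 mm²); Taking the first minus the rest: starting from the result so far (126.75 mm²), the r=11 cylinder at (-1.5, 1.5) partially overlaps it — only the 58.92 mm² overlap (of its 363.00 mm²) is removed, clipping the outline — area = 67.83 mm². Overall, the cross-section is a single solid region. Net area = 67.83 mm².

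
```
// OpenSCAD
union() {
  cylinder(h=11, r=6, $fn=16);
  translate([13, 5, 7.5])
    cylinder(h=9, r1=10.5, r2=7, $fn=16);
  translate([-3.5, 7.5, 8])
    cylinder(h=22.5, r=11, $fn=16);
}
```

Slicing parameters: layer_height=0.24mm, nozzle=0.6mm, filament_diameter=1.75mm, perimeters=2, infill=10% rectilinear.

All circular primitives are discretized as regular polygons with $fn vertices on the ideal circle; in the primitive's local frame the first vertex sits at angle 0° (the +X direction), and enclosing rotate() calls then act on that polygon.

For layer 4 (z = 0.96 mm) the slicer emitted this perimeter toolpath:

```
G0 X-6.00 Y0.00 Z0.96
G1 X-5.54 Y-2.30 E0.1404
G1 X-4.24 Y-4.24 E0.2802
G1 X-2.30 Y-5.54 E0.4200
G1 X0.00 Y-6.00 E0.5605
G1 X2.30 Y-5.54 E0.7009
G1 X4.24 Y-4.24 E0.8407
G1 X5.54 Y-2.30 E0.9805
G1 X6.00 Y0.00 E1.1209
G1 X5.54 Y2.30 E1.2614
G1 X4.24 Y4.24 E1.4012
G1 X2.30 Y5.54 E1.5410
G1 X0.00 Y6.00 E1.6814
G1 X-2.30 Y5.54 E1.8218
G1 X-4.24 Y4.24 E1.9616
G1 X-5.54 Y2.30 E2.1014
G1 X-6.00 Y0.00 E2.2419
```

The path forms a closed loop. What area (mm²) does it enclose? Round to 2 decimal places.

110.15 mm²

Apply the shoelace formula to the sequence of (X, Y) vertices; enclosed area = 110.15 mm².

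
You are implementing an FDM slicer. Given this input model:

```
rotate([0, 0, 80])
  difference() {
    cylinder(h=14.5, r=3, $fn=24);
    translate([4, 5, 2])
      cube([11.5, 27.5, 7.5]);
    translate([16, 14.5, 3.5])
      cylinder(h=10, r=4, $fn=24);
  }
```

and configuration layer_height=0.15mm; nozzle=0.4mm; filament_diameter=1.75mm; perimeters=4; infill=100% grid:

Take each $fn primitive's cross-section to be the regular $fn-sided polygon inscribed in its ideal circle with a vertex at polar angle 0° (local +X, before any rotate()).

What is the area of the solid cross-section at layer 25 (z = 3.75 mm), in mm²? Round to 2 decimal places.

At z = 3.75 mm: the r=3 cylinder gives a regular 24-gon of circumradius 3 (constant along its height) (area = (24/2)·3.000²·sin(360°/24) = 27.95 mm²); the cube at (4, 5) is present — its section is the full 11.5×27.5 rectangle (area 316.25 mm²); the r=4 cylinder at (16, 14.5) contributes a regular 24-gon of circumradius 4 (area = (24/2)·4.000²·sin(360°/24) = 49.69 mm²); Subtracting the remaining from the first: starting from the r=3 cylinder (27.95 mm²), the 11.5×27.5 cube at (4, 5) misses the remaining region (no effect); the r=4 cylinder at (16, 14.5) misses the remaining region (no effect) — area = 27.95 mm²; (rotated 80° about Z; rotation is an isometry so areas/perimeters/island counts are preserved). Overall, the cross-section is a single solid region. Net area = 27.95 mm².

27.95 mm²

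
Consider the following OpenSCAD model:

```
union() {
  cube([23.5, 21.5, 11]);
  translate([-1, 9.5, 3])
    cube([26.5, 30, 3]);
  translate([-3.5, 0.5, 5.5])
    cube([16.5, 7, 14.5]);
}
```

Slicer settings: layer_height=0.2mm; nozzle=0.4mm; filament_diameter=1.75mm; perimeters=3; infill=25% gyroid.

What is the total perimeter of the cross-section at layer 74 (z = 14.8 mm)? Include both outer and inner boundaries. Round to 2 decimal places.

47.00 mm

At z = 14.8 mm: the cube is absent (z outside [0, 11]); the cube at (-1, 9.5) is absent (z outside [3, 6]); the cube at (-3.5, 0.5) is present — its section is the full 16.5×7 rectangle (perimeter 47.00 mm); Merging all regions: only the 16.5×7 cube at (-3.5, 0.5) is present, so the union is just that shape — boundary = 47.00 mm. Overall, the cross-section is a single solid region. Total boundary length (outer) = 47.00 mm.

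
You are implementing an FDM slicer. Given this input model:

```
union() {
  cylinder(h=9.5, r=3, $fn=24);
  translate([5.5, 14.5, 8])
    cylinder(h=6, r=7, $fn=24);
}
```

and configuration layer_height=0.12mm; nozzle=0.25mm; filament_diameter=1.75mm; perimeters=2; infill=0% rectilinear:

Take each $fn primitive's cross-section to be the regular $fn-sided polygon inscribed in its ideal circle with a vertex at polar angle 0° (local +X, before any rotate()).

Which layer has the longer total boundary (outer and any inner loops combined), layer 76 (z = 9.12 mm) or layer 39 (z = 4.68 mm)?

layer 76 (z = 9.12 mm)

Layer 76 (z = 9.12): the r=3 cylinder gives a regular 24-gon of circumradius 3 (constant along its height) (perimeter = 2·24·3.000·sin(180°/24) = 18.80 mm); the r=7 cylinder at (5.5, 14.5) contributes a regular 24-gon of circumradius 7 (perimeter = 2·24·7.000·sin(180°/24) = 43.86 mm); Taking the union: the 2 present regions are separate (no shared area or edge), so areas and boundary lengths simply add and each stays a separate island — boundary = 62.65 mm. So its perimeter = 62.65 mm. Layer 39 (z = 4.68): the r=3 cylinder contributes a regular 24-gon of circumradius 3 (perimeter = 2·24·3.000·sin(180°/24) = 18.80 mm); the cylinder at (5.5, 14.5) is absent (z outside [8, 14]); Combining (union): only the r=3 cylinder is present, so the union is just that shape — boundary = 18.80 mm. So its perimeter = 18.80 mm. Layer 76 is larger (62.65 vs 18.80 mm).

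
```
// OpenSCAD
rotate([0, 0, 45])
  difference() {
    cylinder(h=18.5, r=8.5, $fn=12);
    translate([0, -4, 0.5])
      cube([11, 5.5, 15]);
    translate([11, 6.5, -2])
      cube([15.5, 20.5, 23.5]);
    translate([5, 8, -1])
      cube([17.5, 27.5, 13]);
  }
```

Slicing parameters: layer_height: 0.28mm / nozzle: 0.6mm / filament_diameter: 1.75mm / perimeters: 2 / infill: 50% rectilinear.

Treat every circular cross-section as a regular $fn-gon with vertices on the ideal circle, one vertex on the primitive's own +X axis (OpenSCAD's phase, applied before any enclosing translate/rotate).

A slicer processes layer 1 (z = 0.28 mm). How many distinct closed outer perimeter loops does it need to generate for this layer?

At z = 0.28 mm: the r=8.5 cylinder contributes a regular 12-gon of circumradius 8.5; the cube at (0, -4) is absent (z outside [0.5, 15.5]); the cube at (11, 6.5) is present — its section is the full 15.5×20.5 rectangle; the cube at (5, 8) is present — its section is the full 17.5×27.5 rectangle; Subtracting the remaining from the first: starting from the r=8.5 cylinder, the 15.5×20.5 cube at (11, 6.5) misses the remaining region (no effect); the 17.5×27.5 cube at (5, 8) misses the remaining region (no effect) — 1 connected region; (whole slice rotated 45° about Z — lengths, areas and connectivity unchanged). The result has 1 disconnected region.

1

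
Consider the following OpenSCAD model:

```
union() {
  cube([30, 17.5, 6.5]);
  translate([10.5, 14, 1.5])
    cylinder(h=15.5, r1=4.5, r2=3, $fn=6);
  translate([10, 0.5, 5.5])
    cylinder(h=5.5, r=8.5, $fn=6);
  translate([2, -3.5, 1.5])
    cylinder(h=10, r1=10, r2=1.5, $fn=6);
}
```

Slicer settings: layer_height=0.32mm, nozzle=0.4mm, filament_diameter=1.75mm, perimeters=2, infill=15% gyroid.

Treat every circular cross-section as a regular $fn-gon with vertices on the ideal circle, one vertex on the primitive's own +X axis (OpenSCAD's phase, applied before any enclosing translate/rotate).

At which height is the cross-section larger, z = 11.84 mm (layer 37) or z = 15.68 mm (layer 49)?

layer 37 (z = 11.84 mm)

Layer 37 (z = 11.84): the cube is not intersected at this z (z outside [0, 6.5]); the cone at (10.5, 14) (r1=4.5→r2=3) has section circumradius 3.499 here — a regular 6-gon (area = (6/2)·3.499²·sin(360°/6) = 31.81 mm²); the cylinder at (10, 0.5) is not intersected at this z (z outside [5.5, 11]); the cone at (2, -3.5) does not reach this height (z outside [1.5, 11.5]); Merging all regions: only the cone at (10.5, 14) is present, so the union is just that shape — area = 31.81 mm². So its area = 31.81 mm². Layer 49 (z = 15.68): the cube is absent (z outside [0, 6.5]); the cone at (10.5, 14): at t=0.915 of its height the radius interpolates to r₁+(r₂−r₁)t = 3.128, giving a regular 6-gon of that circumradius (area = (6/2)·3.128²·sin(360°/6) = 25.42 mm²); the cylinder at (10, 0.5) is absent (z outside [5.5, 11]); the cone at (2, -3.5) is absent (z outside [1.5, 11.5]); Combining (union): only the cone at (10.5, 14) is present, so the union is just that shape — area = 25.42 mm². So its area = 25.42 mm². Layer 37 is larger (31.81 vs 25.42 mm²).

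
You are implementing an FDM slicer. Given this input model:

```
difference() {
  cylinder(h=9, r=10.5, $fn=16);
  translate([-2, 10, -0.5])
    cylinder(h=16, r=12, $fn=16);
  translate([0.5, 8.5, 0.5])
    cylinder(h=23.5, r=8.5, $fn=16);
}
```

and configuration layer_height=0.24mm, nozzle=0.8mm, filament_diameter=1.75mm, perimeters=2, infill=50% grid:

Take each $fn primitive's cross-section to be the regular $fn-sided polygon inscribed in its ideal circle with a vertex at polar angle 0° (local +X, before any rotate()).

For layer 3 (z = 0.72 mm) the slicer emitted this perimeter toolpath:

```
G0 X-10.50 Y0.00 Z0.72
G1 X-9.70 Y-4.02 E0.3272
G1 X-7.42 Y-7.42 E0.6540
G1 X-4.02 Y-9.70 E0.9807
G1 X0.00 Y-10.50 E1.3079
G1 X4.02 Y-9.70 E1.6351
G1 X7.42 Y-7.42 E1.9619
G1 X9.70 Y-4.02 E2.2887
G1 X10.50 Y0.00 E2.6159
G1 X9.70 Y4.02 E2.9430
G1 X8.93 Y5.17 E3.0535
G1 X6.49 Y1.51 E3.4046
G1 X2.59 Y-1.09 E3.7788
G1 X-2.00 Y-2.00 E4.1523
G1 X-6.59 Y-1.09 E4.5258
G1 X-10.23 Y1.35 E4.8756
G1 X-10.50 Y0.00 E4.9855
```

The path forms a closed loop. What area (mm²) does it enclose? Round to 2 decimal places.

Apply the shoelace formula to the sequence of (X, Y) vertices; enclosed area = 169.30 mm².

169.30 mm²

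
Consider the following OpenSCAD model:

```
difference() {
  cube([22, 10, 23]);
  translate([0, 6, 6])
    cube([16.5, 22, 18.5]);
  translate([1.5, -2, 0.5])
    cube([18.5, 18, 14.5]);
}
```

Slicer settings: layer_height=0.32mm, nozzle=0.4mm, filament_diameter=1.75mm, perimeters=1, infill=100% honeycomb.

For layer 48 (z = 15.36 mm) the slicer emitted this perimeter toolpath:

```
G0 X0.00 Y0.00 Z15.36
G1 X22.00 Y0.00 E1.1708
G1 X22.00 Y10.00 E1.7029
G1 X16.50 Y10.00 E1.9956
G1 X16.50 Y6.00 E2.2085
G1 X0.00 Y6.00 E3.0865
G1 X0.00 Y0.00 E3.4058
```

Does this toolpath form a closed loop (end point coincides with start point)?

yes

Start point (G0): (0.00, 0.00). End point (last G1): the path returns to the start — closed.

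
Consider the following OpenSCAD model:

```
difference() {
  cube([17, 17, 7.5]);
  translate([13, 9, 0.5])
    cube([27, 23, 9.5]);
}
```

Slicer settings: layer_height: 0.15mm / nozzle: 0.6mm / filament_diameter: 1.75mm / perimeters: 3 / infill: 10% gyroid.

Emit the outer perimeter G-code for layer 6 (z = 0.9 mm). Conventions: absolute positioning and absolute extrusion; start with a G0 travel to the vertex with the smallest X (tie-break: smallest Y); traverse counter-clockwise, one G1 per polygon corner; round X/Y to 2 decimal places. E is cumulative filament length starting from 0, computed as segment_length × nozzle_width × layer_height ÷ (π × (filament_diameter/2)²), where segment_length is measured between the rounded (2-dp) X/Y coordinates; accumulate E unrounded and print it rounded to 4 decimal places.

G0 X0.00 Y0.00 Z0.90
G1 X17.00 Y0.00 E0.6361
G1 X17.00 Y9.00 E0.9729
G1 X13.00 Y9.00 E1.1225
G1 X13.00 Y17.00 E1.4219
G1 X0.00 Y17.00 E1.9083
G1 X0.00 Y0.00 E2.5444

At z = 0.9 mm: the cube is present — its section is the full 17×17 rectangle; the 27×23 cube at (13, 9) contributes its full rectangle; Taking the first minus the rest: starting from the 17×17 cube, the 27×23 cube at (13, 9) partially overlaps it — only the 32.00 mm² overlap (of its 621.00 mm²) is removed, clipping the outline — 1 connected region. The outline is a single polygon with 6 vertices. Extrusion per mm of travel: 0.6 × 0.15 / (π × 0.875²) = 0.037418. Accumulating E over each segment gives final E = 2.5444.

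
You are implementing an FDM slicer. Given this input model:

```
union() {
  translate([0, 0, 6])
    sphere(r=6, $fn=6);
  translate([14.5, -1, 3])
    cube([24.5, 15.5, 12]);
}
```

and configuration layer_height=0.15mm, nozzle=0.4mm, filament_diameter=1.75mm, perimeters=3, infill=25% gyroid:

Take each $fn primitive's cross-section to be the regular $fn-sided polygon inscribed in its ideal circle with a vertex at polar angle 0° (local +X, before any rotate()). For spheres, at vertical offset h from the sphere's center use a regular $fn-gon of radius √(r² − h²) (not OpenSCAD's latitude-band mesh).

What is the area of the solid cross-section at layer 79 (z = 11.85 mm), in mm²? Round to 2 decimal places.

384.37 mm²

At z = 11.85 mm: the r=6 sphere contributes a regular 6-gon of circumradius √(6²−5.85²) = 1.333 (area = (6/2)·1.333²·sin(360°/6) = 4.62 mm²); the 24.5×15.5 cube at (14.5, -1) contributes its full rectangle (area 379.75 mm²); Combining (union): the 2 present regions are separate (no shared area or edge), so areas and boundary lengths simply add and each stays a separate island — area = 384.37 mm². Overall, the cross-section has 2 separate islands. Net area = 384.37 mm².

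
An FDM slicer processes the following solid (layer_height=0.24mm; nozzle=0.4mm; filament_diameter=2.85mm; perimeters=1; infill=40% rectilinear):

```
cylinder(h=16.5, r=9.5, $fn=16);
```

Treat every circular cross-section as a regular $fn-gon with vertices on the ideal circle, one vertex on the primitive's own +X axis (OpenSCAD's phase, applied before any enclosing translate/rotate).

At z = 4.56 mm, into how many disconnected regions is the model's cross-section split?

At z = 4.56 mm: the r=9.5 cylinder contributes a regular 16-gon of circumradius 9.5. The result has 1 disconnected region.

1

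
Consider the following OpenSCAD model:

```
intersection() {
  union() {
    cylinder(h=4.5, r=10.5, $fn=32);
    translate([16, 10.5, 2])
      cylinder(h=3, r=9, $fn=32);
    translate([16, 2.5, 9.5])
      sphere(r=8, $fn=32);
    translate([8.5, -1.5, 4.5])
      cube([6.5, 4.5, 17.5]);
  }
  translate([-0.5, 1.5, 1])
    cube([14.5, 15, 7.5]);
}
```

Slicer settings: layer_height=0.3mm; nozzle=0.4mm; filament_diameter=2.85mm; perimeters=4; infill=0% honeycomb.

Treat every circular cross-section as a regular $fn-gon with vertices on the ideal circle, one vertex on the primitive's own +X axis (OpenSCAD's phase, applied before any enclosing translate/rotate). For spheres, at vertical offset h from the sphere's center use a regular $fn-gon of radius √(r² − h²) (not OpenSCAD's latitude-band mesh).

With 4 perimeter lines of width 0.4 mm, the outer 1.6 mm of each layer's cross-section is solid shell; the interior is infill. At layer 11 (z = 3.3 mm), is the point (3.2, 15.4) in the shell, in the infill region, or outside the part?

At z = 3.3 mm: the cylinder: section is a regular 32-gon, circumradius r=10.5; the cylinder at (16, 10.5): section is a regular 32-gon, circumradius r=9; the r=8 sphere at (16, 2.5) contributes a regular 32-gon of circumradius √(8²−6.2²) = 5.056; the cube at (8.5, -1.5) is not intersected at this z (z outside [4.5, 22]); Combining (union): the regions partially overlap (shared area 45.35 mm²), so overlapping operands fuse into one piece — 1 connected region; the cube at (-0.5, 1.5) is present — its section is the full 14.5×15 rectangle; Keeping only the common overlap: the 14.5×15 cube at (-0.5, 1.5) partially overlaps the result so far; clipping to the common part keeps 159.52 mm² — 1 connected region. Overall, the cross-section is a single solid region. The nearest boundary edge runs (7.17, 12.26)→(7.69, 13.94); distance from the point to it = 4.72 mm. The point is not inside any of the regions above, so it lies outside the cross-section (4.72 mm from the nearest boundary).

outside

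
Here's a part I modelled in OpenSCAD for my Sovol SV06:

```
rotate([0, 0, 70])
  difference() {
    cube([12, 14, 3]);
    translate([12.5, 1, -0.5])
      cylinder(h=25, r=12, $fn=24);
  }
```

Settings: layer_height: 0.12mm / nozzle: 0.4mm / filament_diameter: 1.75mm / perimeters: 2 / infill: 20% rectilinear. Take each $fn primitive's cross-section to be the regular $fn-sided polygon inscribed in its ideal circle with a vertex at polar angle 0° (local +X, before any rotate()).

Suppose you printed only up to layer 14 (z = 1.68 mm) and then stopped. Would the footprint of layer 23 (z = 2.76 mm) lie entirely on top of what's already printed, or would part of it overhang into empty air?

entirely on top

Compare the two slices. At z = 1.68: the cube (footprint 12×14) is included at this height (area 168.00 mm²); the cylinder at (12.5, 1): section is a regular 24-gon, circumradius r=12 (area = (24/2)·12.000²·sin(360°/24) = 447.24 mm²); After the difference (first − rest): starting from the 12×14 cube (168.00 mm²), the r=12 cylinder at (12.5, 1) partially overlaps it — only the 117.26 mm² overlap (of its 447.24 mm²) is removed, clipping the outline — area = 50.74 mm²; (rotated 70° about Z; rotation is an isometry so areas/perimeters/island counts are preserved). At z = 2.76: the cube (footprint 12×14) is included at this height (area 168.00 mm²); the r=12 cylinder at (12.5, 1) gives a regular 24-gon of circumradius 12 (constant along its height) (area = (24/2)·12.000²·sin(360°/24) = 447.24 mm²); After the difference (first − rest): starting from the 12×14 cube (168.00 mm²), the r=12 cylinder at (12.5, 1) partially overlaps it — only the 117.26 mm² overlap (of its 447.24 mm²) is removed, clipping the outline — area = 50.74 mm²; (rotated 70° about Z; rotation is an isometry so areas/perimeters/island counts are preserved). Checking containment: the cross-section at z = 2.76 is a subset of the cross-section at z = 1.68.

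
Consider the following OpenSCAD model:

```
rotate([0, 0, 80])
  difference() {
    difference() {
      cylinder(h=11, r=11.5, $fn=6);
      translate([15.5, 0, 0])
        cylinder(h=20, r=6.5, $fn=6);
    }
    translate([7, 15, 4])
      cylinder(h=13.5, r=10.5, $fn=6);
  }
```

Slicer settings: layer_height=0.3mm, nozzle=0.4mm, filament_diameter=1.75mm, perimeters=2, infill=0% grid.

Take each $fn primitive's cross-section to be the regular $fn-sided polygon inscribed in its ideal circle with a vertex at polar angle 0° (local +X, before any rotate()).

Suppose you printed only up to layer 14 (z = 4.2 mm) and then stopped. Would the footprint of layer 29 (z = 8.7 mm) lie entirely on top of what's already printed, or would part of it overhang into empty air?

Compare the two slices. At z = 4.2: the cylinder: section is a regular 6-gon, circumradius r=11.5 (area = (6/2)·11.500²·sin(360°/6) = 343.60 mm²); the cylinder at (15.5, 0): section is a regular 6-gon, circumradius r=6.5 (area = (6/2)·6.500²·sin(360°/6) = 109.77 mm²); Subtracting the remaining from the first: starting from the r=11.5 cylinder (343.60 mm²), the r=6.5 cylinder at (15.5, 0) partially overlaps it — only the 5.41 mm² overlap (of its 109.77 mm²) is removed, clipping the outline — area = 338.18 mm²; the r=10.5 cylinder at (7, 15) gives a regular 6-gon of circumradius 10.5 (constant along its height) (area = (6/2)·10.500²·sin(360°/6) = 286.44 mm²); Subtracting the remaining from the first: starting from the result so far (338.18 mm²), the r=10.5 cylinder at (7, 15) partially overlaps it — only the 25.69 mm² overlap (of its 286.44 mm²) is removed, clipping the outline — area = 312.49 mm²; (whole slice rotated 80° about Z — lengths, areas and connectivity unchanged). At z = 8.7: the r=11.5 cylinder contributes a regular 6-gon of circumradius 11.5 (area = (6/2)·11.500²·sin(360°/6) = 343.60 mm²); the cylinder at (15.5, 0): section is a regular 6-gon, circumradius r=6.5 (area = (6/2)·6.500²·sin(360°/6) = 109.77 mm²); Subtracting the remaining from the first: starting from the r=11.5 cylinder (343.60 mm²), the r=6.5 cylinder at (15.5, 0) partially overlaps it — only the 5.41 mm² overlap (of its 109.77 mm²) is removed, clipping the outline — area = 338.18 mm²; the cylinder at (7, 15): section is a regular 6-gon, circumradius r=10.5 (area = (6/2)·10.500²·sin(360°/6) = 286.44 mm²); Subtracting the remaining from the first: starting from that combined region (338.18 mm²), the r=10.5 cylinder at (7, 15) partially overlaps it — only the 25.69 mm² overlap (of its 286.44 mm²) is removed, clipping the outline — area = 312.49 mm²; (rotated 80° about Z; rotation is an isometry so areas/perimeters/island counts are preserved). Checking containment: the cross-section at z = 8.7 is a subset of the cross-section at z = 4.2.

entirely on top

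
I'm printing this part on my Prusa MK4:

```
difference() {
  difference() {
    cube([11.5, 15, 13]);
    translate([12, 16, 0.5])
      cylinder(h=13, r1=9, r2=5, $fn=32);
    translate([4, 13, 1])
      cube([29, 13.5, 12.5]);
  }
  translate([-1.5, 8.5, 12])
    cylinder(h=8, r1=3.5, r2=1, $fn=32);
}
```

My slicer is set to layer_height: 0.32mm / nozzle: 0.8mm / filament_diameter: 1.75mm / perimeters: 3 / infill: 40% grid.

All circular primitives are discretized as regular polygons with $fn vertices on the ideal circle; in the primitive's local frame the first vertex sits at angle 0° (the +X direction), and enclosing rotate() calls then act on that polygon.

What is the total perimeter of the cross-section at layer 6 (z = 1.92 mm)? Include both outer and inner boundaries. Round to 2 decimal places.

49.45 mm

At z = 1.92 mm: the 11.5×15 cube contributes its full rectangle (perimeter 53.00 mm); the cone at (12, 16) (r1=9→r2=5) has section circumradius 8.563 here — a regular 32-gon (perimeter = 2·32·8.563·sin(180°/32) = 53.72 mm); the cube at (4, 13) is present — its section is the full 29×13.5 rectangle (perimeter 85.00 mm); Subtracting the remaining from the first: starting from the 11.5×15 cube, the cone at (12, 16) partially overlaps it — only the 44.94 mm² overlap (of its 228.88 mm²) is removed, clipping the outline; the 29×13.5 cube at (4, 13) partially overlaps it — only the 0.00 mm² overlap (of its 391.50 mm²) is removed, clipping the outline — boundary = 49.45 mm; the cone at (-1.5, 8.5) does not reach this height (z outside [12, 20]); Taking the first minus the rest: none of the subtracted shapes is present at this height, so that combined region is unchanged — boundary = 49.45 mm. Overall, the cross-section is a single solid region. Total boundary length (outer) = 49.45 mm.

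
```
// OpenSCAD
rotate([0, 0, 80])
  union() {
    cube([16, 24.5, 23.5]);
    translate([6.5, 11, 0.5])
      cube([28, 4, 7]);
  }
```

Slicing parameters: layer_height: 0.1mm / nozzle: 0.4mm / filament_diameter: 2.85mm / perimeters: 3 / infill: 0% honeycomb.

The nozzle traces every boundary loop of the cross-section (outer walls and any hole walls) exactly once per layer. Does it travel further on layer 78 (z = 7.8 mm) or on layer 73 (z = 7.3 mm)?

Layer 78 (z = 7.8): the 16×24.5 cube contributes its full rectangle (perimeter 81.00 mm); the cube at (6.5, 11) is not intersected at this z (z outside [0.5, 7.5]); Combining (union): only the 16×24.5 cube is present, so the union is just that shape — boundary = 81.00 mm; (whole slice rotated 80° about Z — lengths, areas and connectivity unchanged). So its perimeter = 81.00 mm. Layer 73 (z = 7.3): the 16×24.5 cube contributes its full rectangle (perimeter 81.00 mm); the cube at (6.5, 11) (footprint 28×4) is included at this height (perimeter 64.00 mm); Taking the union: the regions partially overlap (shared area 38.00 mm²), so the edge portions inside another operand are dropped and the merged outline is re-measured after clipping — boundary = 118.00 mm; (rotated 80° about Z; rotation is an isometry so areas/perimeters/island counts are preserved). So its perimeter = 118.00 mm. Layer 73 is larger (118.00 vs 81.00 mm).

layer 73 (z = 7.3 mm)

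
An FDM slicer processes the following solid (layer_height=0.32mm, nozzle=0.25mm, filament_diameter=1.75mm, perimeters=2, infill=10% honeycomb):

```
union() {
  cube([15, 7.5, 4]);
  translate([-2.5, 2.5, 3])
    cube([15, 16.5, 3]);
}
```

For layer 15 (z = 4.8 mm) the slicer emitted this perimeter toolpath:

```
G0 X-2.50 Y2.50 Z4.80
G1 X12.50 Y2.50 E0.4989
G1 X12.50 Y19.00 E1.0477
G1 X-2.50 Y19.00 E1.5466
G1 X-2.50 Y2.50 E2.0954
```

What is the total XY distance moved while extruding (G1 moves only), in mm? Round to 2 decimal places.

63.00 mm

Sum the Euclidean lengths of each G1 segment: total = 63.00 mm.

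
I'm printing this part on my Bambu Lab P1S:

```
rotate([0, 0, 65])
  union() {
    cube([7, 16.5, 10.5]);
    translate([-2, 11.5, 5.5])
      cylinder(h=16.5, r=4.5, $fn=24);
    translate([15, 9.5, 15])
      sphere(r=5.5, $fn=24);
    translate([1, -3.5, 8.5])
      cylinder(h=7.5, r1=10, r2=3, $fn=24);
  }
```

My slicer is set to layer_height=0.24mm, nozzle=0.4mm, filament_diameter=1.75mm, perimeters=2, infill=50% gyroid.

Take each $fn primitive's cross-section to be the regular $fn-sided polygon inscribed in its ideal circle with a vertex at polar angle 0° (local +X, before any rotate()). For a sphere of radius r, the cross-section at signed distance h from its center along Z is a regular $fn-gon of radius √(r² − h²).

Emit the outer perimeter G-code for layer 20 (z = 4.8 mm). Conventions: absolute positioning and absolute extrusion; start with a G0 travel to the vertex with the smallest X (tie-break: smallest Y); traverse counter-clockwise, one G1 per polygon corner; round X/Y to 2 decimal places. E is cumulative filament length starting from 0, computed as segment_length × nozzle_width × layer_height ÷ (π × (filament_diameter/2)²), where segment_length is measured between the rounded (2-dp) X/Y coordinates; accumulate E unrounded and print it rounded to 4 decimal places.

At z = 4.8 mm: the cube (footprint 7×16.5) is included at this height; the cylinder at (-2, 11.5) is not intersected at this z (z outside [5.5, 22]); the sphere at (15, 9.5) is not intersected at this z (|z−center|=10.200 > r=5.5); the cone at (1, -3.5) is absent (z outside [8.5, 16]); Combining (union): only the 7×16.5 cube is present, so the union is just that shape — 1 connected region; (whole slice rotated 65° about Z — lengths, areas and connectivity unchanged). The outline is a single polygon with 4 vertices. Extrusion per mm of travel: 0.4 × 0.24 / (π × 0.875²) = 0.039912. Accumulating E over each segment gives final E = 1.8759.

G0 X-14.95 Y6.97 Z4.80
G1 X0.00 Y0.00 E0.6583
G1 X2.96 Y6.34 E0.9376
G1 X-12.00 Y13.32 E1.5965
G1 X-14.95 Y6.97 E1.8759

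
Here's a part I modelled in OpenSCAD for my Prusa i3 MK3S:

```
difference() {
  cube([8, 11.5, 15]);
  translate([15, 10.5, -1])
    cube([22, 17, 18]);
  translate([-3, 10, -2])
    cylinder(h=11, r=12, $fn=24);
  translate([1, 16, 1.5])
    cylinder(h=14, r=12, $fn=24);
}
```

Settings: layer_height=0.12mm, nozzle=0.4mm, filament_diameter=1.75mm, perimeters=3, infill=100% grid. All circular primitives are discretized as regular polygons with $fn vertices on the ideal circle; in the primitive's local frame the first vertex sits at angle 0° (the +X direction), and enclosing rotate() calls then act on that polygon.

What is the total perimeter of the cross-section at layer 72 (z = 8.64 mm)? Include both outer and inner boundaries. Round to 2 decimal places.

17.16 mm

At z = 8.64 mm: the cube (footprint 8×11.5) is included at this height (perimeter 39.00 mm); the 22×17 cube at (15, 10.5) contributes its full rectangle (perimeter 78.00 mm); the cylinder at (-3, 10): section is a regular 24-gon, circumradius r=12 (perimeter = 2·24·12.000·sin(180°/24) = 75.18 mm); the cylinder at (1, 16): section is a regular 24-gon, circumradius r=12 (perimeter = 2·24·12.000·sin(180°/24) = 75.18 mm); Taking the first minus the rest: starting from the 8×11.5 cube, the 22×17 cube at (15, 10.5) misses the remaining region (no effect); the r=12 cylinder at (-3, 10) partially overlaps it — only the 82.37 mm² overlap (of its 447.24 mm²) is removed, clipping the outline; the r=12 cylinder at (1, 16) misses the remaining region (no effect) — boundary = 17.16 mm. Overall, the cross-section is a single solid region. Total boundary length (outer) = 17.16 mm.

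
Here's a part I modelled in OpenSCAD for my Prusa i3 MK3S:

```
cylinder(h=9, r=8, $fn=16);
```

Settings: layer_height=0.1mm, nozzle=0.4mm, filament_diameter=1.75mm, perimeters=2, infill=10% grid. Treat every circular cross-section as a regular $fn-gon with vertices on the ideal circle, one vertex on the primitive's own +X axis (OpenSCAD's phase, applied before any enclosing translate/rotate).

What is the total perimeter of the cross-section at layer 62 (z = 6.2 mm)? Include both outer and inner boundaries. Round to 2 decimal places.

49.94 mm

At z = 6.2 mm: the cylinder: section is a regular 16-gon, circumradius r=8 (perimeter = 2·16·8.000·sin(180°/16) = 49.94 mm). Overall, the cross-section is a single solid region. Total boundary length (outer) = 49.94 mm.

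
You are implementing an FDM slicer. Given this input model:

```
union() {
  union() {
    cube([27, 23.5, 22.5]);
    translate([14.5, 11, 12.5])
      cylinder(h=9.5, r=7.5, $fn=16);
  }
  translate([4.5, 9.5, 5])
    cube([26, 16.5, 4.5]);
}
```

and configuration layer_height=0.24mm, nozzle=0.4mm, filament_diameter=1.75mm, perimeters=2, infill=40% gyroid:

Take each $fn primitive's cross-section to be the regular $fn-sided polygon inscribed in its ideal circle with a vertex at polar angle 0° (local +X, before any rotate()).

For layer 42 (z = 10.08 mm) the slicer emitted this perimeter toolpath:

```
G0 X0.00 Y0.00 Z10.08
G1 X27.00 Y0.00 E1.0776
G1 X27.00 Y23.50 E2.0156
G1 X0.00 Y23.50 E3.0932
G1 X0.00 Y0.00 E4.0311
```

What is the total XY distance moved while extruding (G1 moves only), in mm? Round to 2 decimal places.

Sum the Euclidean lengths of each G1 segment: total = 101.00 mm.

101.00 mm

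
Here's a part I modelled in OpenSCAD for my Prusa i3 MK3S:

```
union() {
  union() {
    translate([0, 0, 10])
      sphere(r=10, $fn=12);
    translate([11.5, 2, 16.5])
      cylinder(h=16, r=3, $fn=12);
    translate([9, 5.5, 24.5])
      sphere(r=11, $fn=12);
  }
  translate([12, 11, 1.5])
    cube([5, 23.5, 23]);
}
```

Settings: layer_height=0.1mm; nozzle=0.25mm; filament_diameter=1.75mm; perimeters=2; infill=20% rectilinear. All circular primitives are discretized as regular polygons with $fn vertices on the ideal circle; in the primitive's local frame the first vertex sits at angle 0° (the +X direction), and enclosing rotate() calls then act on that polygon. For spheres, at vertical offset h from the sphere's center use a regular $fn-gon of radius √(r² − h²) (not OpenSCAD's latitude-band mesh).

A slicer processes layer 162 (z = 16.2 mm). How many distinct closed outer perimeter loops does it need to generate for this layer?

1

At z = 16.2 mm: the r=10 sphere contributes a regular 12-gon of circumradius √(10²−6.2²) = 7.846; the cylinder at (11.5, 2) is absent (z outside [16.5, 32.5]); the r=11 sphere at (9, 5.5) contributes a regular 12-gon of circumradius √(11²−8.3²) = 7.219; Combining (union): the regions partially overlap (shared area 29.51 mm²), so overlapping operands fuse into one piece — 1 connected region; the cube at (12, 11) (footprint 5×23.5) is included at this height; Taking the union: the regions partially overlap (shared area 0.79 mm²), so overlapping operands fuse into one piece — 1 connected region. The result has 1 disconnected region.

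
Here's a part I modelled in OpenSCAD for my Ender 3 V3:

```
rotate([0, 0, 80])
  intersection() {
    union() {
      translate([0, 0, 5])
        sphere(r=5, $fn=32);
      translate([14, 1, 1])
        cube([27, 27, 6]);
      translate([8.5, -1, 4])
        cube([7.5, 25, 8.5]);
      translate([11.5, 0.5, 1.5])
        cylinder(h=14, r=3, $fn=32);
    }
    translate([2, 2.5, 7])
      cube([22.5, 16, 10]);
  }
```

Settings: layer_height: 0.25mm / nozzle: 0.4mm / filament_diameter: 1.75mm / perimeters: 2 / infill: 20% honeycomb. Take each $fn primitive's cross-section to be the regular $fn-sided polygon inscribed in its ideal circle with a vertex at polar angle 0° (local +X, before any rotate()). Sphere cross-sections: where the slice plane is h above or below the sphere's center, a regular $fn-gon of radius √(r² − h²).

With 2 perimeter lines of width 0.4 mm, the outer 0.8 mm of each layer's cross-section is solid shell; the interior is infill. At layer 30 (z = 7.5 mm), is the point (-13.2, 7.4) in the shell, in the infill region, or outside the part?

At z = 7.5 mm: the r=5 sphere slices to a regular 32-gon of circumradius 4.330 (√(r²−h²) with h=2.5 from center); the cube at (14, 1) is not intersected at this z (z outside [1, 7]); the cube at (8.5, -1) (footprint 7.5×25) is included at this height; the r=3 cylinder at (11.5, 0.5) gives a regular 32-gon of circumradius 3 (constant along its height); Merging all regions: the regions partially overlap (shared area 22.62 mm²), so overlapping operands fuse into one piece — 2 connected regions; the cube at (2, 2.5) is present — its section is the full 22.5×16 rectangle; Taking the intersection: the 22.5×16 cube at (2, 2.5) partially overlaps the result so far; clipping to the common part keeps 121.17 mm² — 2 connected regions; (rotated 80° about Z; rotation is an isometry so areas/perimeters/island counts are preserved). Overall, the cross-section has 2 separate islands. Undo the 80° rotation: the query point maps to (4.995, 14.284) in the un-rotated model frame. The nearest boundary edge runs (8.50, 2.50)→(8.50, 18.50); distance from the point to it = 3.50 mm. The point is not inside any of the regions above, so it lies outside the cross-section (3.50 mm from the nearest boundary).

outside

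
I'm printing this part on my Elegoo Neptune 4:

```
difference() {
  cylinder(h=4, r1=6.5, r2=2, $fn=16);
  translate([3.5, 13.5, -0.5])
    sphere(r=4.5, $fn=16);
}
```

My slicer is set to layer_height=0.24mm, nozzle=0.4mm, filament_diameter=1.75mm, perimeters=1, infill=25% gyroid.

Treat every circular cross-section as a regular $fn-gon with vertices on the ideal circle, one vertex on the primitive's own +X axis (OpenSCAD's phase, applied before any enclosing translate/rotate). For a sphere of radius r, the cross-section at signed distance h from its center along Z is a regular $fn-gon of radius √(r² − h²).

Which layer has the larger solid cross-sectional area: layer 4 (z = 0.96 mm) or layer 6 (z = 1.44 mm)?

layer 4 (z = 0.96 mm)

Layer 4 (z = 0.96): the cone contributes a regular 16-gon of circumradius 5.420 (interpolated between r1=6.5 and r2=2 at t=0.240) (area = (16/2)·5.420²·sin(360°/16) = 89.93 mm²); the r=4.5 sphere at (3.5, 13.5) slices to a regular 16-gon of circumradius 4.257 (√(r²−h²) with h=1.46 from center) (area = (16/2)·4.257²·sin(360°/16) = 55.47 mm²); Taking the first minus the rest: starting from the cone (89.93 mm²), the r=4.5 sphere at (3.5, 13.5) misses the remaining region (no effect) — area = 89.93 mm². So its area = 89.93 mm². Layer 6 (z = 1.44): the cone: at t=0.360 of its height the radius interpolates to r₁+(r₂−r₁)t = 4.880, giving a regular 16-gon of that circumradius (area = (16/2)·4.880²·sin(360°/16) = 72.91 mm²); the r=4.5 sphere at (3.5, 13.5) slices to a regular 16-gon of circumradius 4.060 (√(r²−h²) with h=1.94 from center) (area = (16/2)·4.060²·sin(360°/16) = 50.47 mm²); After the difference (first − rest): starting from the cone (72.91 mm²), the r=4.5 sphere at (3.5, 13.5) misses the remaining region (no effect) — area = 72.91 mm². So its area = 72.91 mm². Layer 4 is larger (89.93 vs 72.91 mm²).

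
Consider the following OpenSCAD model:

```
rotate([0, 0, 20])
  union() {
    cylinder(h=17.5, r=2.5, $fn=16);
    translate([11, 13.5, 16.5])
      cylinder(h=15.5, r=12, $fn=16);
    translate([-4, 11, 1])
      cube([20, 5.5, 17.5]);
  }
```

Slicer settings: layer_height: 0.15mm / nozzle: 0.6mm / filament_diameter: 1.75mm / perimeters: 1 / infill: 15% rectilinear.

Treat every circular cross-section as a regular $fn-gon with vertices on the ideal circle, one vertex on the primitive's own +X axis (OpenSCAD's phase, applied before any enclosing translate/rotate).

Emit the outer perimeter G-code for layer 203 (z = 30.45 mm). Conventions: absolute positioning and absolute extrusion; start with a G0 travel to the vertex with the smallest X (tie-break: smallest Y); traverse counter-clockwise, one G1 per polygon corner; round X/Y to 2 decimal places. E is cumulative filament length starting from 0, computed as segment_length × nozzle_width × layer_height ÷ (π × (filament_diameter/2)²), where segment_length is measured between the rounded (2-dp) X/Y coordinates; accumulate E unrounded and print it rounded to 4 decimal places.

G0 X-6.27 Y16.97 Z30.45
G1 X-5.56 Y12.34 E0.1753
G1 X-3.13 Y8.34 E0.3504
G1 X0.65 Y5.57 E0.5257
G1 X5.20 Y4.46 E0.7010
G1 X9.82 Y5.17 E0.8759
G1 X13.83 Y7.60 E1.0513
G1 X16.60 Y11.38 E1.2267
G1 X17.71 Y15.92 E1.4016
G1 X17.00 Y20.55 E1.5768
G1 X14.57 Y24.56 E1.7523
G1 X10.79 Y27.32 E1.9274
G1 X6.24 Y28.44 E2.1027
G1 X1.62 Y27.72 E2.2777
G1 X-2.39 Y25.30 E2.4529
G1 X-5.16 Y21.52 E2.6283
G1 X-6.27 Y16.97 E2.8035

At z = 30.45 mm: the cylinder is not intersected at this z (z outside [0, 17.5]); the r=12 cylinder at (11, 13.5) contributes a regular 16-gon of circumradius 12; the cube at (-4, 11) is absent (z outside [1, 18.5]); Combining (union): only the r=12 cylinder at (11, 13.5) is present, so the union is just that shape — 1 connected region; (rotated 20° about Z; rotation is an isometry so areas/perimeters/island counts are preserved). The outline is a single polygon with 16 vertices. Extrusion per mm of travel: 0.6 × 0.15 / (π × 0.875²) = 0.037418. Accumulating E over each segment gives final E = 2.8035.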